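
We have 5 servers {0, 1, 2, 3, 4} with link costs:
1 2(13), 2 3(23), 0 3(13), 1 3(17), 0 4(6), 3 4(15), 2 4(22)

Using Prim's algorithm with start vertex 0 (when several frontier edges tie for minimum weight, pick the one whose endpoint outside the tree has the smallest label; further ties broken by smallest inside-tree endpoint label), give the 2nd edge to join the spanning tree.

Grow the tree from 0 using Prim:
Step 1: frontier [0 4 6, 0 3 13] → take 0 4 (6); add 4.
Step 2: frontier [0 3 13, 3 4 15, 2 4 22] → take 0 3 (13); add 3.
Step 3: frontier [1 3 17, 2 3 23, 2 4 22] → take 1 3 (17); add 1.
Step 4: frontier [1 2 13, 2 3 23, 2 4 22] → take 1 2 (13); add 2.
The 2nd edge added is 0 3.

0-3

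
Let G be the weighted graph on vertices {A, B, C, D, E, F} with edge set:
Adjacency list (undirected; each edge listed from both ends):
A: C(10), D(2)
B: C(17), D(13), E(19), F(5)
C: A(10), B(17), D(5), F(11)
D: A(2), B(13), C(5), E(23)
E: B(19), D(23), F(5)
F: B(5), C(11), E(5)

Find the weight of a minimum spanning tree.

28

Kruskal: consider edges lightest-first.
A-D (2): add — endpoints in different components.
B-F (5): add — endpoints in different components.
C-D (5): add — endpoints in different components.
E-F (5): add — endpoints in different components.
A-C (10): skip — A and C already connected.
C-F (11): add — endpoints in different components.
MST edges: A-D, B-F, C-D, E-F, C-F; total weight 2+5+5+5+11 = 28.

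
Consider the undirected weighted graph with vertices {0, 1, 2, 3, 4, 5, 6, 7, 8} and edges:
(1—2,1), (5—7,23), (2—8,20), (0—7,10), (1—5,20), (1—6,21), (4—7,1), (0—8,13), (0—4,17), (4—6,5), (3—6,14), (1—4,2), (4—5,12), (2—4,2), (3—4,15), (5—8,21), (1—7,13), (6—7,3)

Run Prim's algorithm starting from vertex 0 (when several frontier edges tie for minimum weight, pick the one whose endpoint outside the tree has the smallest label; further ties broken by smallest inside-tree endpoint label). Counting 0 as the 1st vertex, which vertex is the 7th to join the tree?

5

Prim's algorithm from 0:
Step 1: cheapest edge leaving the tree is 0—7 (10); add 7.
Step 2: cheapest edge leaving the tree is 4—7 (1); add 4.
Step 3: cheapest edge leaving the tree is 1—4 (2); add 1.
Step 4: cheapest edge leaving the tree is 1—2 (1); add 2.
Step 5: cheapest edge leaving the tree is 6—7 (3); add 6.
Step 6: cheapest edge leaving the tree is 4—5 (12); add 5.
Step 7: cheapest edge leaving the tree is 0—8 (13); add 8.
Step 8: cheapest edge leaving the tree is 3—6 (14); add 3.
Vertex order: 0, 7, 4, 1, 2, 6, 5, 8, 3. The 7th vertex is 5.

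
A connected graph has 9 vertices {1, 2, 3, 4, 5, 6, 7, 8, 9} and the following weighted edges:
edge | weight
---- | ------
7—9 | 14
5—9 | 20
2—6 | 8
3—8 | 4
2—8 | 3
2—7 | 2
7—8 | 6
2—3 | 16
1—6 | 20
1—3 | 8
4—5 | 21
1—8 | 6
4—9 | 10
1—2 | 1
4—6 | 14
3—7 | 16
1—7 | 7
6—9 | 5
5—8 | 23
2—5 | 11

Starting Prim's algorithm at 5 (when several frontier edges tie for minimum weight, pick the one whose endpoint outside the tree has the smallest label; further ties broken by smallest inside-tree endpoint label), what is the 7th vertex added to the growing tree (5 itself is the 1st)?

6

Grow the tree from 5 using Prim:
Step 1: cheapest edge leaving the tree is 2—5 (11); add 2.
Step 2: cheapest edge leaving the tree is 1—2 (1); add 1.
Step 3: cheapest edge leaving the tree is 2—7 (2); add 7.
Step 4: cheapest edge leaving the tree is 2—8 (3); add 8.
Step 5: cheapest edge leaving the tree is 3—8 (4); add 3.
Step 6: cheapest edge leaving the tree is 2—6 (8); add 6.
Step 7: cheapest edge leaving the tree is 6—9 (5); add 9.
Step 8: cheapest edge leaving the tree is 4—9 (10); add 4.
Vertex order: 5, 2, 1, 7, 8, 3, 6, 9, 4. The 7th vertex is 6.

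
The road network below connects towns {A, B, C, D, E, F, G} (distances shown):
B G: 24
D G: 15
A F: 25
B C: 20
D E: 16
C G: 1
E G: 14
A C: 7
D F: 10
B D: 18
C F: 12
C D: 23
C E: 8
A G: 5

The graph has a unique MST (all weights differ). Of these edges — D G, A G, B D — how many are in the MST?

Sort edges by weight, then run Kruskal:
C G (1): add. Components now {A} {B} {C,G} {D} {E} {F}
A G (5): add. Components now {A,C,G} {B} {D} {E} {F}
A C (7): skip — A and C already connected.
C E (8): add. Components now {A,C,E,G} {B} {D} {F}
D F (10): add. Components now {A,C,E,G} {B} {D,F}
C F (12): add. Components now {A,C,D,E,F,G} {B}
E G (14): skip — E and G already connected.
D G (15): skip — D and G already connected.
D E (16): skip — D and E already connected.
B D (18): add. Components now {A,B,C,D,E,F,G}
MST edge set: {C G, A G, C E, D F, C F, B D}.
Of the listed edges, {A G, B D} are in the MST → 2.

2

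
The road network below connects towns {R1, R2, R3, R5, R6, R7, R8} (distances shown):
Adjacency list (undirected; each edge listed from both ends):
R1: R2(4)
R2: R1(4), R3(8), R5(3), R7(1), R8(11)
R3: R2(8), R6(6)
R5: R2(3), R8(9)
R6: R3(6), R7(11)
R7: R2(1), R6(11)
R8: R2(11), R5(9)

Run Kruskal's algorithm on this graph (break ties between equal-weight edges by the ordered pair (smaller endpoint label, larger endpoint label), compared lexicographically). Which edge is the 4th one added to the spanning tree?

R3-R6

Kruskal: consider edges lightest-first.
R2-R7 (1): add — endpoints in different components.
R2-R5 (3): add — endpoints in different components.
R1-R2 (4): add — endpoints in different components.
R3-R6 (6): add — endpoints in different components.
R2-R3 (8): add — endpoints in different components.
R5-R8 (9): add — endpoints in different components.
The 4th edge added is R3-R6.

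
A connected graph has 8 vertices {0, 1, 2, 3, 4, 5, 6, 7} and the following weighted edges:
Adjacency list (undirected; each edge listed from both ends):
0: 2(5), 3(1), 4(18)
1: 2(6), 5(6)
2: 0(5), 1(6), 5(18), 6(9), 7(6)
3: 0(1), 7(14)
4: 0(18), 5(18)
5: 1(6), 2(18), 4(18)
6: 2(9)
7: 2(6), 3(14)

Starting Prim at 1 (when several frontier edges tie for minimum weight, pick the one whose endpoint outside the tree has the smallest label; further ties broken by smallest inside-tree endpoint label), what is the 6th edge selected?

Prim's algorithm from 1:
Step 1: frontier [1—2 6, 1—5 6] → take 1—2 (6); add 2.
Step 2: frontier [1—5 6, 0—2 5, 2—7 6, 2—6 9, 2—5 18] → take 0—2 (5); add 0.
Step 3: frontier [0—3 1, 0—4 18, 1—5 6, 2—7 6, 2—6 9, 2—5 18] → take 0—3 (1); add 3.
Step 4: frontier [0—4 18, 1—5 6, 2—7 6, 2—6 9, 2—5 18, 3—7 14] → take 1—5 (6); add 5.
Step 5: frontier [0—4 18, 2—7 6, 2—6 9, 3—7 14, 4—5 18] → take 2—7 (6); add 7.
Step 6: frontier [0—4 18, 2—6 9, 4—5 18] → take 2—6 (9); add 6.
Step 7: frontier [0—4 18, 4—5 18] → take 0—4 (18); add 4.
The 6th edge added is 2—6.

2-6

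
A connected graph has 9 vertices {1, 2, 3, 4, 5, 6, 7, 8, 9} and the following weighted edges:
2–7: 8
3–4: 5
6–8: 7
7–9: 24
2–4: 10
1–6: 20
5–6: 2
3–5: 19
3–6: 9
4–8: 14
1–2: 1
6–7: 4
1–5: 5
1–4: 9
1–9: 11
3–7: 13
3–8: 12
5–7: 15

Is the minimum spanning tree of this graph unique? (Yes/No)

No

Sort edges by weight, then run Kruskal:
1–2 (1): add — endpoints in different components.
5–6 (2): add — endpoints in different components.
6–7 (4): add — endpoints in different components.
1–5 (5): add — endpoints in different components.
3–4 (5): add — endpoints in different components.
6–8 (7): add — endpoints in different components.
2–7 (8): skip — 2 and 7 already connected.
1–4 (9): add — endpoints in different components.
3–6 (9): skip — 3 and 6 already connected.
2–4 (10): skip — 2 and 4 already connected.
1–9 (11): add — endpoints in different components.
Non-tree edge 3–6 has weight 9, equal to the heaviest edge on its tree cycle — swapping gives another MST of the same weight. Not unique.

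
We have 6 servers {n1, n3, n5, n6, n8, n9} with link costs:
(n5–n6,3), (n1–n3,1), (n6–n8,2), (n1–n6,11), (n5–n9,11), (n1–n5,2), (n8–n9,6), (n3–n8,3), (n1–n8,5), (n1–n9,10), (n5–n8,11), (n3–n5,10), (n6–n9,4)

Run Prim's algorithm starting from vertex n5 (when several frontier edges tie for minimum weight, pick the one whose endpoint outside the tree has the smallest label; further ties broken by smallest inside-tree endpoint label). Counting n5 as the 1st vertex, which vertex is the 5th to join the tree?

Prim's algorithm from n5:
Step 1: frontier [n1–n5 2, n5–n6 3, n3–n5 10, n5–n8 11, n5–n9 11] → take n1–n5 (2); add n1.
Step 2: frontier [n1–n3 1, n1–n8 5, n1–n9 10, n1–n6 11, n5–n6 3, n3–n5 10, n5–n8 11, n5–n9 11] → take n1–n3 (1); add n3.
Step 3: frontier [n1–n8 5, n1–n9 10, n1–n6 11, n3–n8 3, n5–n6 3, n5–n8 11, n5–n9 11] → take n5–n6 (3); add n6.
Step 4: frontier [n1–n8 5, n1–n9 10, n3–n8 3, n5–n8 11, n5–n9 11, n6–n8 2, n6–n9 4] → take n6–n8 (2); add n8.
Step 5: frontier [n1–n9 10, n5–n9 11, n6–n9 4, n8–n9 6] → take n6–n9 (4); add n9.
Vertex order: n5, n1, n3, n6, n8, n9. The 5th vertex is n8.

n8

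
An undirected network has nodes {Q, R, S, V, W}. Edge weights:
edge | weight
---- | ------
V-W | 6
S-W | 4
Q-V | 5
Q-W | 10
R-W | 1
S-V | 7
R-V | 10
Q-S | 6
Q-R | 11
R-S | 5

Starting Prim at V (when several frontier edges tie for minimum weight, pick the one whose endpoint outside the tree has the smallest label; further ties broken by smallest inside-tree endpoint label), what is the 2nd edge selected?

Prim, starting at V.
Step 1: frontier [Q-V 5, V-W 6, S-V 7, R-V 10] → take Q-V (5); add Q.
Step 2: frontier [Q-S 6, Q-W 10, Q-R 11, V-W 6, S-V 7, R-V 10] → take Q-S (6); add S.
Step 3: frontier [Q-W 10, Q-R 11, S-W 4, R-S 5, V-W 6, R-V 10] → take S-W (4); add W.
Step 4: frontier [Q-R 11, R-S 5, R-V 10, R-W 1] → take R-W (1); add R.
The 2nd edge added is Q-S.

Q-S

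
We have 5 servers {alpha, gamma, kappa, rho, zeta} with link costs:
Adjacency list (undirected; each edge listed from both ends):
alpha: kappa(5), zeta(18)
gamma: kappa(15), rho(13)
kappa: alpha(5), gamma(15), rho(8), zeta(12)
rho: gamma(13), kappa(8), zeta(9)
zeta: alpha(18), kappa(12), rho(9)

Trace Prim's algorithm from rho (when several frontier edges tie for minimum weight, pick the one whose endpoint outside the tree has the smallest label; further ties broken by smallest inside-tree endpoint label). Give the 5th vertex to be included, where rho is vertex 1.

Prim's algorithm from rho:
Step 1: cheapest edge leaving the tree is kappa–rho (8); add kappa.
Step 2: cheapest edge leaving the tree is alpha–kappa (5); add alpha.
Step 3: cheapest edge leaving the tree is rho–zeta (9); add zeta.
Step 4: cheapest edge leaving the tree is gamma–rho (13); add gamma.
Vertex order: rho, kappa, alpha, zeta, gamma. The 5th vertex is gamma.

gamma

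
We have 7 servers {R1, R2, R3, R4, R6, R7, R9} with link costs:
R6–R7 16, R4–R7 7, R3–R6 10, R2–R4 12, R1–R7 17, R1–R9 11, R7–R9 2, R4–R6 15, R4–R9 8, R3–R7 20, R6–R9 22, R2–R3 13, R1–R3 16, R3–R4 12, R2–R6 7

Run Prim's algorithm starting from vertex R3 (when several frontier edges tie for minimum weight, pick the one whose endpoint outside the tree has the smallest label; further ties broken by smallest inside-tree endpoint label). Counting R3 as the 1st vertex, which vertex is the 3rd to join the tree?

Prim, starting at R3.
Step 1: cheapest edge leaving the tree is R3–R6 (10); add R6.
Step 2: cheapest edge leaving the tree is R2–R6 (7); add R2.
Step 3: cheapest edge leaving the tree is R2–R4 (12); add R4.
Step 4: cheapest edge leaving the tree is R4–R7 (7); add R7.
Step 5: cheapest edge leaving the tree is R7–R9 (2); add R9.
Step 6: cheapest edge leaving the tree is R1–R9 (11); add R1.
Vertex order: R3, R6, R2, R4, R7, R9, R1. The 3rd vertex is R2.

R2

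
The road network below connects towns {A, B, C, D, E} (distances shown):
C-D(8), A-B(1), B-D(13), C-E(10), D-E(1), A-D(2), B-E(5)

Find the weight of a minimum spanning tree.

Kruskal: consider edges lightest-first.
A-B (1): add — endpoints in different components.
D-E (1): add — endpoints in different components.
A-D (2): add — endpoints in different components.
B-E (5): skip — B and E already connected.
C-D (8): add — endpoints in different components.
MST edges: A-B, D-E, A-D, C-D; total weight 1+1+2+8 = 12.

12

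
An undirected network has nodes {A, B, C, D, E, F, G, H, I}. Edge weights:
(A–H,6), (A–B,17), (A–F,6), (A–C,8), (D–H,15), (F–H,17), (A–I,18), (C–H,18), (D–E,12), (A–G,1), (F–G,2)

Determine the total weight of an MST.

79

Sort edges by weight, then run Kruskal:
A–G (1): add — endpoints in different components.
F–G (2): add — endpoints in different components.
A–F (6): skip — A and F already connected.
A–H (6): add — endpoints in different components.
A–C (8): add — endpoints in different components.
D–E (12): add — endpoints in different components.
D–H (15): add — endpoints in different components.
A–B (17): add — endpoints in different components.
F–H (17): skip — F and H already connected.
A–I (18): add — endpoints in different components.
MST edges: A–G, F–G, A–H, A–C, D–E, D–H, A–B, A–I; total weight 1+2+6+8+12+15+17+18 = 79.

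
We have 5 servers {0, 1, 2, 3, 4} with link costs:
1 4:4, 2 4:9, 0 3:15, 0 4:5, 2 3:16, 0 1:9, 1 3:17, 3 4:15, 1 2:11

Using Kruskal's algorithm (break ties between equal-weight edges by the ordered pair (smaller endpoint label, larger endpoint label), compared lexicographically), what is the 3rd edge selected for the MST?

2-4

Sort edges by weight, then run Kruskal:
1 4 (4): add. Components now {0} {1,4} {2} {3}
0 4 (5): add. Components now {0,1,4} {2} {3}
0 1 (9): skip — 0 and 1 already connected.
2 4 (9): add. Components now {0,1,2,4} {3}
1 2 (11): skip — 1 and 2 already connected.
0 3 (15): add. Components now {0,1,2,3,4}
The 3rd edge added is 2 4.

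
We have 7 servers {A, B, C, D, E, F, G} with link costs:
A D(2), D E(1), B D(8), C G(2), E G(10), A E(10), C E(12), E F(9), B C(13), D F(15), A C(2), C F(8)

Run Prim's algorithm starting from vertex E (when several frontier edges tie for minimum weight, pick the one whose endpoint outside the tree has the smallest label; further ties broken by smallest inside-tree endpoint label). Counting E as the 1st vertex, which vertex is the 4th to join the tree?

C

Prim's algorithm from E:
Step 1: cheapest edge leaving the tree is D E (1); add D.
Step 2: cheapest edge leaving the tree is A D (2); add A.
Step 3: cheapest edge leaving the tree is A C (2); add C.
Step 4: cheapest edge leaving the tree is C G (2); add G.
Step 5: cheapest edge leaving the tree is B D (8); add B.
Step 6: cheapest edge leaving the tree is C F (8); add F.
Vertex order: E, D, A, C, G, B, F. The 4th vertex is C.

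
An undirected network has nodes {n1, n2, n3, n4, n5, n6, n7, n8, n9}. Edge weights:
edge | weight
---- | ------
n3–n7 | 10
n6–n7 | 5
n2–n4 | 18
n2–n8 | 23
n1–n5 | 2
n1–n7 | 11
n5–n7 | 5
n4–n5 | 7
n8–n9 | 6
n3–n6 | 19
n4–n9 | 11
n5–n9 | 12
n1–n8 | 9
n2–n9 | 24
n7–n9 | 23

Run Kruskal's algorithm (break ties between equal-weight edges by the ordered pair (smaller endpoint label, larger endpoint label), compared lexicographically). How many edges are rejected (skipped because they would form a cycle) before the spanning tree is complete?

3

Sort edges by weight, then run Kruskal:
n1–n5 (2): add — endpoints in different components.
n5–n7 (5): add — endpoints in different components.
n6–n7 (5): add — endpoints in different components.
n8–n9 (6): add — endpoints in different components.
n4–n5 (7): add — endpoints in different components.
n1–n8 (9): add — endpoints in different components.
n3–n7 (10): add — endpoints in different components.
n1–n7 (11): skip — n7 and n1 already connected.
n4–n9 (11): skip — n9 and n4 already connected.
n5–n9 (12): skip — n9 and n5 already connected.
n2–n4 (18): add — endpoints in different components.
Edges rejected before the tree was complete: 3.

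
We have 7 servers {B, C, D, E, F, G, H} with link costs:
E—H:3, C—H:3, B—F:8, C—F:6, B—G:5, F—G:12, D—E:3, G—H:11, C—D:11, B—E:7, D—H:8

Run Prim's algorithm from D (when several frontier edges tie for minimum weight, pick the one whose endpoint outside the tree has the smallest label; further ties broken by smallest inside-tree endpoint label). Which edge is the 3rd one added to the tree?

C-H

Prim, starting at D.
Step 1: cheapest edge leaving the tree is D—E (3); add E.
Step 2: cheapest edge leaving the tree is E—H (3); add H.
Step 3: cheapest edge leaving the tree is C—H (3); add C.
Step 4: cheapest edge leaving the tree is C—F (6); add F.
Step 5: cheapest edge leaving the tree is B—E (7); add B.
Step 6: cheapest edge leaving the tree is B—G (5); add G.
The 3rd edge added is C—H.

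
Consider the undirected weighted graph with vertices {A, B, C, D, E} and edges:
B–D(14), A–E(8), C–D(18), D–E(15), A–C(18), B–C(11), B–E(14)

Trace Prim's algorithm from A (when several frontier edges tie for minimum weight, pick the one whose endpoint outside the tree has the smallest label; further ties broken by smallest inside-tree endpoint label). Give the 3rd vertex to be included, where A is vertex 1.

Grow the tree from A using Prim:
Step 1: frontier [A–E 8, A–C 18] → take A–E (8); add E.
Step 2: frontier [A–C 18, B–E 14, D–E 15] → take B–E (14); add B.
Step 3: frontier [A–C 18, B–C 11, B–D 14, D–E 15] → take B–C (11); add C.
Step 4: frontier [B–D 14, C–D 18, D–E 15] → take B–D (14); add D.
Vertex order: A, E, B, C, D. The 3rd vertex is B.

B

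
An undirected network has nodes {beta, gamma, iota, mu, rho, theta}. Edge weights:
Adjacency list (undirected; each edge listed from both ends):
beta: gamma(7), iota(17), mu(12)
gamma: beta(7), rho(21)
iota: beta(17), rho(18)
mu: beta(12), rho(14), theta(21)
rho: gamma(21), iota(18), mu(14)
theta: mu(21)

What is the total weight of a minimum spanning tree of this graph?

Grow the tree from beta using Prim:
Step 1: frontier [beta—gamma 7, beta—mu 12, beta—iota 17] → take beta—gamma (7); add gamma.
Step 2: frontier [beta—mu 12, beta—iota 17, gamma—rho 21] → take beta—mu (12); add mu.
Step 3: frontier [beta—iota 17, gamma—rho 21, mu—rho 14, mu—theta 21] → take mu—rho (14); add rho.
Step 4: frontier [beta—iota 17, mu—theta 21, iota—rho 18] → take beta—iota (17); add iota.
Step 5: frontier [mu—theta 21] → take mu—theta (21); add theta.
MST edges: beta—gamma, beta—mu, mu—rho, beta—iota, mu—theta; total weight 7+12+14+17+21 = 71.

71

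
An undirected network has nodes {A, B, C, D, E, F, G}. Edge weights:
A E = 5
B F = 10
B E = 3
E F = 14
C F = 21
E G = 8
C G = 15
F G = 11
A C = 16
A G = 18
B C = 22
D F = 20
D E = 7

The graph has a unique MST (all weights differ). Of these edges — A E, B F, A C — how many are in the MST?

2

Kruskal's algorithm — process edges by increasing weight (ties by edge label):
B E (3): add — endpoints in different components.
A E (5): add — endpoints in different components.
D E (7): add — endpoints in different components.
E G (8): add — endpoints in different components.
B F (10): add — endpoints in different components.
F G (11): skip — F and G already connected.
E F (14): skip — E and F already connected.
C G (15): add — endpoints in different components.
MST edge set: {B E, A E, D E, E G, B F, C G}.
Of the listed edges, {A E, B F} are in the MST → 2.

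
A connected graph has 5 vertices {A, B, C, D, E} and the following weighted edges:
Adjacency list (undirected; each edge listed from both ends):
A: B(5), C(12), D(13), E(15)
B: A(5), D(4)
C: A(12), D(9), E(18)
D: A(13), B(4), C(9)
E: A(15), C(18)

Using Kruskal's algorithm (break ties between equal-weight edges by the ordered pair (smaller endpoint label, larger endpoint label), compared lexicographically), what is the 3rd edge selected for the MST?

Kruskal: consider edges lightest-first.
B–D (4): add — endpoints in different components.
A–B (5): add — endpoints in different components.
C–D (9): add — endpoints in different components.
A–C (12): skip — A and C already connected.
A–D (13): skip — A and D already connected.
A–E (15): add — endpoints in different components.
The 3rd edge added is C–D.

C-D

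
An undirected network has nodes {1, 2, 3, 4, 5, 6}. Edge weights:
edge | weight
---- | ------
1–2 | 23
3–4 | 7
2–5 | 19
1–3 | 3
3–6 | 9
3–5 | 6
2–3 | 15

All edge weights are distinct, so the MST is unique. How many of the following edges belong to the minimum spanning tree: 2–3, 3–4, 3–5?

3

Sort edges by weight, then run Kruskal:
1–3 (3): add — endpoints in different components.
3–5 (6): add — endpoints in different components.
3–4 (7): add — endpoints in different components.
3–6 (9): add — endpoints in different components.
2–3 (15): add — endpoints in different components.
MST edge set: {1–3, 3–5, 3–4, 3–6, 2–3}.
Of the listed edges, {2–3, 3–4, 3–5} are in the MST → 3.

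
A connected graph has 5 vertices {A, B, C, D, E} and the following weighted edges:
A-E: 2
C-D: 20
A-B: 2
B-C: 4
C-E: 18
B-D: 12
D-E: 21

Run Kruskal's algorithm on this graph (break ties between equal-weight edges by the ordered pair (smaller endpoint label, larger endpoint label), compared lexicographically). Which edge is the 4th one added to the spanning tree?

Kruskal: consider edges lightest-first.
A-B (2): add. Components now {A,B} {C} {D} {E}
A-E (2): add. Components now {A,B,E} {C} {D}
B-C (4): add. Components now {A,B,C,E} {D}
B-D (12): add. Components now {A,B,C,D,E}
The 4th edge added is B-D.

B-D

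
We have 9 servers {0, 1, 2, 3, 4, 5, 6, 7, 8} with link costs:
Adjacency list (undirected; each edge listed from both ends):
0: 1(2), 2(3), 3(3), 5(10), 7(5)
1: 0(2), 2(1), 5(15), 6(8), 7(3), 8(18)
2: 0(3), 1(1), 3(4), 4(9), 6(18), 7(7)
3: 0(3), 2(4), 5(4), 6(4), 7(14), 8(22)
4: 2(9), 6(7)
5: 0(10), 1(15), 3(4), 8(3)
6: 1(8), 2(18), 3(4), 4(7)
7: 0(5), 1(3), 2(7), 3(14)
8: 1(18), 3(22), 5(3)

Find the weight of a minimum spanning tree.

Prim's algorithm from 1:
Step 1: cheapest edge leaving the tree is 1-2 (1); add 2.
Step 2: cheapest edge leaving the tree is 0-1 (2); add 0.
Step 3: cheapest edge leaving the tree is 0-3 (3); add 3.
Step 4: cheapest edge leaving the tree is 1-7 (3); add 7.
Step 5: cheapest edge leaving the tree is 3-5 (4); add 5.
Step 6: cheapest edge leaving the tree is 5-8 (3); add 8.
Step 7: cheapest edge leaving the tree is 3-6 (4); add 6.
Step 8: cheapest edge leaving the tree is 4-6 (7); add 4.
MST edges: 1-2, 0-1, 0-3, 1-7, 3-5, 5-8, 3-6, 4-6; total weight 1+2+3+3+4+3+4+7 = 27.

27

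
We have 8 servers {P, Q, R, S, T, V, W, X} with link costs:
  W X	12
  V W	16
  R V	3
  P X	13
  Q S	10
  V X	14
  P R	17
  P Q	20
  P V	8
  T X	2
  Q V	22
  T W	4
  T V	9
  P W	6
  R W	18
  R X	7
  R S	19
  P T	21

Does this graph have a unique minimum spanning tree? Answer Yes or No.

Yes

Sort edges by weight, then run Kruskal:
T X (2): add — endpoints in different components.
R V (3): add — endpoints in different components.
T W (4): add — endpoints in different components.
P W (6): add — endpoints in different components.
R X (7): add — endpoints in different components.
P V (8): skip — V and P already connected.
T V (9): skip — V and T already connected.
Q S (10): add — endpoints in different components.
W X (12): skip — X and W already connected.
P X (13): skip — P and X already connected.
V X (14): skip — V and X already connected.
V W (16): skip — V and W already connected.
P R (17): skip — P and R already connected.
R W (18): skip — R and W already connected.
R S (19): add — endpoints in different components.
Every non-tree edge has weight strictly greater than the heaviest edge on the tree path between its endpoints, so the MST is unique.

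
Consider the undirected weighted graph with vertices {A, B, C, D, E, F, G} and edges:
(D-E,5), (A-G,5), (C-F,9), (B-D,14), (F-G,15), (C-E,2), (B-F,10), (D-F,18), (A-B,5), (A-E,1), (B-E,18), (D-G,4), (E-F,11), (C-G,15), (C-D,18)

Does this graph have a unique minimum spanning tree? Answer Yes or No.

No

Kruskal: consider edges lightest-first.
A-E (1): add. Components now {A,E} {B} {C} {D} {F} {G}
C-E (2): add. Components now {A,C,E} {B} {D} {F} {G}
D-G (4): add. Components now {A,C,E} {B} {D,G} {F}
A-B (5): add. Components now {A,B,C,E} {D,G} {F}
A-G (5): add. Components now {A,B,C,D,E,G} {F}
D-E (5): skip — D and E already connected.
C-F (9): add. Components now {A,B,C,D,E,F,G}
Non-tree edge D-E has weight 5, equal to the heaviest edge on its tree cycle — swapping gives another MST of the same weight. Not unique.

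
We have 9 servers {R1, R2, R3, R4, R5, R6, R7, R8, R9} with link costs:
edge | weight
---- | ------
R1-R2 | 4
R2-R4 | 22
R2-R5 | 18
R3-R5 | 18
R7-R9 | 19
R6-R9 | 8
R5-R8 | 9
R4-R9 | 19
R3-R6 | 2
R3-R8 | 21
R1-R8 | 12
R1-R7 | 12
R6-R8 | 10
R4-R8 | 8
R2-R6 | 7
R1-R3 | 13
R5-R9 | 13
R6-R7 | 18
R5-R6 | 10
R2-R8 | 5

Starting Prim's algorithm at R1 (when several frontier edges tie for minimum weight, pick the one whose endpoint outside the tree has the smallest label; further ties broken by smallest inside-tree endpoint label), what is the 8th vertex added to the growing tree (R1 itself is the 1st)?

R5

Prim, starting at R1.
Step 1: cheapest edge leaving the tree is R1-R2 (4); add R2.
Step 2: cheapest edge leaving the tree is R2-R8 (5); add R8.
Step 3: cheapest edge leaving the tree is R2-R6 (7); add R6.
Step 4: cheapest edge leaving the tree is R3-R6 (2); add R3.
Step 5: cheapest edge leaving the tree is R4-R8 (8); add R4.
Step 6: cheapest edge leaving the tree is R6-R9 (8); add R9.
Step 7: cheapest edge leaving the tree is R5-R8 (9); add R5.
Step 8: cheapest edge leaving the tree is R1-R7 (12); add R7.
Vertex order: R1, R2, R8, R6, R3, R4, R9, R5, R7. The 8th vertex is R5.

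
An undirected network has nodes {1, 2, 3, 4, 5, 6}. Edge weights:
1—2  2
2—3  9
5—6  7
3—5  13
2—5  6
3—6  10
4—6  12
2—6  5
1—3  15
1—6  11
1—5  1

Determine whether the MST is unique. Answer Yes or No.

Yes

Kruskal: consider edges lightest-first.
1—5 (1): add. Components now {1,5} {2} {3} {4} {6}
1—2 (2): add. Components now {1,2,5} {3} {4} {6}
2—6 (5): add. Components now {1,2,5,6} {3} {4}
2—5 (6): skip — 2 and 5 already connected.
5—6 (7): skip — 5 and 6 already connected.
2—3 (9): add. Components now {1,2,3,5,6} {4}
3—6 (10): skip — 3 and 6 already connected.
1—6 (11): skip — 1 and 6 already connected.
4—6 (12): add. Components now {1,2,3,4,5,6}
Every non-tree edge has weight strictly greater than the heaviest edge on the tree path between its endpoints, so the MST is unique.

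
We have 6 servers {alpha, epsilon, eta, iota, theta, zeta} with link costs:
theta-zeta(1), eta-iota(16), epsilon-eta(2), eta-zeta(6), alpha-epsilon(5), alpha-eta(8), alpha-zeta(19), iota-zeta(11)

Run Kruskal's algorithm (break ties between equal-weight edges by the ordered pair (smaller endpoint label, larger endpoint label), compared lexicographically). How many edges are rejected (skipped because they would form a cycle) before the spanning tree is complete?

Kruskal's algorithm — process edges by increasing weight (ties by edge label):
theta-zeta (1): add. Components now {theta,zeta} {eta} {epsilon} {iota} {alpha}
epsilon-eta (2): add. Components now {theta,zeta} {epsilon,eta} {iota} {alpha}
alpha-epsilon (5): add. Components now {theta,zeta} {alpha,epsilon,eta} {iota}
eta-zeta (6): add. Components now {alpha,epsilon,eta,theta,zeta} {iota}
alpha-eta (8): skip — eta and alpha already connected.
iota-zeta (11): add. Components now {alpha,epsilon,eta,iota,theta,zeta}
Edges rejected before the tree was complete: 1.

1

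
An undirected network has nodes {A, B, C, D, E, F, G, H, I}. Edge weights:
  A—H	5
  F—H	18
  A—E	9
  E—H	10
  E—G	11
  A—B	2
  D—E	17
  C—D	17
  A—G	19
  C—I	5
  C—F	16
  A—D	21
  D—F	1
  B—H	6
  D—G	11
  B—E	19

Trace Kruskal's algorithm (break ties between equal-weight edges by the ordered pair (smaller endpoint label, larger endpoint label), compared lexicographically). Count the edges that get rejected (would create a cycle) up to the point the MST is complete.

2

Kruskal's algorithm — process edges by increasing weight (ties by edge label):
D—F (1): add — endpoints in different components.
A—B (2): add — endpoints in different components.
A—H (5): add — endpoints in different components.
C—I (5): add — endpoints in different components.
B—H (6): skip — B and H already connected.
A—E (9): add — endpoints in different components.
E—H (10): skip — E and H already connected.
D—G (11): add — endpoints in different components.
E—G (11): add — endpoints in different components.
C—F (16): add — endpoints in different components.
Edges rejected before the tree was complete: 2.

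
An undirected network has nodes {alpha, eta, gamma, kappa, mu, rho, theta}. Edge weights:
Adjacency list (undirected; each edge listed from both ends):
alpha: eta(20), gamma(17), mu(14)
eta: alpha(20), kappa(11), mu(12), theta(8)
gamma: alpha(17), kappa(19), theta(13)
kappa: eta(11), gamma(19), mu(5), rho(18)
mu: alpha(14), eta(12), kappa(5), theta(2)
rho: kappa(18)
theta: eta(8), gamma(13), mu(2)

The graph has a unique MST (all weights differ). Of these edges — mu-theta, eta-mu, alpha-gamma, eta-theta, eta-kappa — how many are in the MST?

Kruskal's algorithm — process edges by increasing weight (ties by edge label):
mu-theta (2): add — endpoints in different components.
kappa-mu (5): add — endpoints in different components.
eta-theta (8): add — endpoints in different components.
eta-kappa (11): skip — kappa and eta already connected.
eta-mu (12): skip — eta and mu already connected.
gamma-theta (13): add — endpoints in different components.
alpha-mu (14): add — endpoints in different components.
alpha-gamma (17): skip — alpha and gamma already connected.
kappa-rho (18): add — endpoints in different components.
MST edge set: {mu-theta, kappa-mu, eta-theta, gamma-theta, alpha-mu, kappa-rho}.
Of the listed edges, {mu-theta, eta-theta} are in the MST → 2.

2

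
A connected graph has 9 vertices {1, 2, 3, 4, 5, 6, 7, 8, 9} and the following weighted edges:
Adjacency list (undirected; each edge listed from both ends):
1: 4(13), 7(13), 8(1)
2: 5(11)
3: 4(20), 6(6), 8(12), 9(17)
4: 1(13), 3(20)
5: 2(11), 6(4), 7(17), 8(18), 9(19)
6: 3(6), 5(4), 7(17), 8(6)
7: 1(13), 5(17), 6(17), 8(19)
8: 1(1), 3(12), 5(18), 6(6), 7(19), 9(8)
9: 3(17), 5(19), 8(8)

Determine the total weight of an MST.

Prim, starting at 8.
Step 1: cheapest edge leaving the tree is 1—8 (1); add 1.
Step 2: cheapest edge leaving the tree is 6—8 (6); add 6.
Step 3: cheapest edge leaving the tree is 5—6 (4); add 5.
Step 4: cheapest edge leaving the tree is 3—6 (6); add 3.
Step 5: cheapest edge leaving the tree is 8—9 (8); add 9.
Step 6: cheapest edge leaving the tree is 2—5 (11); add 2.
Step 7: cheapest edge leaving the tree is 1—4 (13); add 4.
Step 8: cheapest edge leaving the tree is 1—7 (13); add 7.
MST edges: 1—8, 6—8, 5—6, 3—6, 8—9, 2—5, 1—4, 1—7; total weight 1+6+4+6+8+11+13+13 = 62.

62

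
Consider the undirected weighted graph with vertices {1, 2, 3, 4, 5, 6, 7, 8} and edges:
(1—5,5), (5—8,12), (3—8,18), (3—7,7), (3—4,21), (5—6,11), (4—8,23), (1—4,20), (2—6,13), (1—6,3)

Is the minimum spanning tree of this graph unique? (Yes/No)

Yes

Kruskal: consider edges lightest-first.
1—6 (3): add — endpoints in different components.
1—5 (5): add — endpoints in different components.
3—7 (7): add — endpoints in different components.
5—6 (11): skip — 5 and 6 already connected.
5—8 (12): add — endpoints in different components.
2—6 (13): add — endpoints in different components.
3—8 (18): add — endpoints in different components.
1—4 (20): add — endpoints in different components.
Every non-tree edge has weight strictly greater than the heaviest edge on the tree path between its endpoints, so the MST is unique.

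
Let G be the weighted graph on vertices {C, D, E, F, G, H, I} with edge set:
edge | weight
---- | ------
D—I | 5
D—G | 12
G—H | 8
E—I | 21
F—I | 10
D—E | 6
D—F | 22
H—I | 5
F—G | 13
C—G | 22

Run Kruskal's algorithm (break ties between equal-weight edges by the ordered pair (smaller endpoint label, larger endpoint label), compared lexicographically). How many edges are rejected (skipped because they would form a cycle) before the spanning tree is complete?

3

Kruskal: consider edges lightest-first.
D—I (5): add — endpoints in different components.
H—I (5): add — endpoints in different components.
D—E (6): add — endpoints in different components.
G—H (8): add — endpoints in different components.
F—I (10): add — endpoints in different components.
D—G (12): skip — D and G already connected.
F—G (13): skip — F and G already connected.
E—I (21): skip — E and I already connected.
C—G (22): add — endpoints in different components.
Edges rejected before the tree was complete: 3.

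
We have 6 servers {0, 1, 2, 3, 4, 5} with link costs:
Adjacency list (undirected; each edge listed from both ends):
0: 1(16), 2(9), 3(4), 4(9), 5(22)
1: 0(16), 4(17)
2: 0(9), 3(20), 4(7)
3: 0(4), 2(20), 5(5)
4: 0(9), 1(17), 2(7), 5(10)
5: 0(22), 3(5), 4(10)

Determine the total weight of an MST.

41

Kruskal: consider edges lightest-first.
0–3 (4): add. Components now {0,3} {1} {2} {4} {5}
3–5 (5): add. Components now {0,3,5} {1} {2} {4}
2–4 (7): add. Components now {0,3,5} {1} {2,4}
0–2 (9): add. Components now {0,2,3,4,5} {1}
0–4 (9): skip — 0 and 4 already connected.
4–5 (10): skip — 4 and 5 already connected.
0–1 (16): add. Components now {0,1,2,3,4,5}
MST edges: 0–3, 3–5, 2–4, 0–2, 0–1; total weight 4+5+7+9+16 = 41.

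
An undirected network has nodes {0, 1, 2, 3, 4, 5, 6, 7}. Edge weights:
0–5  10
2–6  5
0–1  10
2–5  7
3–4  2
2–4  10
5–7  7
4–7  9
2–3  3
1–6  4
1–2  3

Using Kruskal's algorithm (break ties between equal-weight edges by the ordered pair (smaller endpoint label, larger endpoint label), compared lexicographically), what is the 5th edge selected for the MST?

2-5

Kruskal: consider edges lightest-first.
3–4 (2): add — endpoints in different components.
1–2 (3): add — endpoints in different components.
2–3 (3): add — endpoints in different components.
1–6 (4): add — endpoints in different components.
2–6 (5): skip — 2 and 6 already connected.
2–5 (7): add — endpoints in different components.
5–7 (7): add — endpoints in different components.
4–7 (9): skip — 4 and 7 already connected.
0–1 (10): add — endpoints in different components.
The 5th edge added is 2–5.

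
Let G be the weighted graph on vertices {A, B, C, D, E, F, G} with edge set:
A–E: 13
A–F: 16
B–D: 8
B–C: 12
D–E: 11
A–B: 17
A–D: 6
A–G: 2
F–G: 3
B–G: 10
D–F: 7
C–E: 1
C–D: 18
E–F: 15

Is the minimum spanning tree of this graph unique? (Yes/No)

Kruskal's algorithm — process edges by increasing weight (ties by edge label):
C–E (1): add — endpoints in different components.
A–G (2): add — endpoints in different components.
F–G (3): add — endpoints in different components.
A–D (6): add — endpoints in different components.
D–F (7): skip — D and F already connected.
B–D (8): add — endpoints in different components.
B–G (10): skip — B and G already connected.
D–E (11): add — endpoints in different components.
Every non-tree edge has weight strictly greater than the heaviest edge on the tree path between its endpoints, so the MST is unique.

Yes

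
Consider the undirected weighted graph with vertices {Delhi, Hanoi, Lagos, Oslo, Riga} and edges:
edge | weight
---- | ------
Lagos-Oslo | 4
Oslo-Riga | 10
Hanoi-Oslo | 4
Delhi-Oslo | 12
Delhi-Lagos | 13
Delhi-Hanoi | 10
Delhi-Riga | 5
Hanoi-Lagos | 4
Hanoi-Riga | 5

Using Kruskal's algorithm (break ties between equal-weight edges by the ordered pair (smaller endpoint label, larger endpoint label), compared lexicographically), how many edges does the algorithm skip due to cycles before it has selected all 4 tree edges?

1

Kruskal's algorithm — process edges by increasing weight (ties by edge label):
Hanoi-Lagos (4): add. Components now {Riga} {Hanoi,Lagos} {Oslo} {Delhi}
Hanoi-Oslo (4): add. Components now {Riga} {Hanoi,Lagos,Oslo} {Delhi}
Lagos-Oslo (4): skip — Oslo and Lagos already connected.
Delhi-Riga (5): add. Components now {Delhi,Riga} {Hanoi,Lagos,Oslo}
Hanoi-Riga (5): add. Components now {Delhi,Hanoi,Lagos,Oslo,Riga}
Edges rejected before the tree was complete: 1.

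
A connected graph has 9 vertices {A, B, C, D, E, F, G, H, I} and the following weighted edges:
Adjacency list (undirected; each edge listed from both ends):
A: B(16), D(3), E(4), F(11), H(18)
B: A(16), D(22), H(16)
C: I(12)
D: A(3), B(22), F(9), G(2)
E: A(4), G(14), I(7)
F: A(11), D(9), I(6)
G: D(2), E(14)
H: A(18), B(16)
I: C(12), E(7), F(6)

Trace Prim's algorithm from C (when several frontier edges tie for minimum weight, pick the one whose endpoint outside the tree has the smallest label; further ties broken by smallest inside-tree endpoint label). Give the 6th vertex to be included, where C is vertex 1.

D

Prim, starting at C.
Step 1: frontier [C I 12] → take C I (12); add I.
Step 2: frontier [F I 6, E I 7] → take F I (6); add F.
Step 3: frontier [D F 9, A F 11, E I 7] → take E I (7); add E.
Step 4: frontier [A E 4, E G 14, D F 9, A F 11] → take A E (4); add A.
Step 5: frontier [A D 3, A B 16, A H 18, E G 14, D F 9] → take A D (3); add D.
Step 6: frontier [A B 16, A H 18, D G 2, B D 22, E G 14] → take D G (2); add G.
Step 7: frontier [A B 16, A H 18, B D 22] → take A B (16); add B.
Step 8: frontier [A H 18, B H 16] → take B H (16); add H.
Vertex order: C, I, F, E, A, D, G, B, H. The 6th vertex is D.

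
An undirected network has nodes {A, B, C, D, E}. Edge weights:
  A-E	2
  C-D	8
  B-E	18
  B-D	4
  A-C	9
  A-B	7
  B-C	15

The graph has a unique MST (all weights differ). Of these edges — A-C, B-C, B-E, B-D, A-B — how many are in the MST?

2

Sort edges by weight, then run Kruskal:
A-E (2): add. Components now {A,E} {B} {C} {D}
B-D (4): add. Components now {A,E} {B,D} {C}
A-B (7): add. Components now {A,B,D,E} {C}
C-D (8): add. Components now {A,B,C,D,E}
MST edge set: {A-E, B-D, A-B, C-D}.
Of the listed edges, {B-D, A-B} are in the MST → 2.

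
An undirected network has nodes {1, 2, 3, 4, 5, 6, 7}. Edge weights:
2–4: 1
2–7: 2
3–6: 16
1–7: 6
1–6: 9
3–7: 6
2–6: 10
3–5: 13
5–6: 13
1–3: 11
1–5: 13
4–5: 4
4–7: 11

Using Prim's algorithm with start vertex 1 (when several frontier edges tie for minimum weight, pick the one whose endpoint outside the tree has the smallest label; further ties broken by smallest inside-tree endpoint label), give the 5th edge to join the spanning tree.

Prim's algorithm from 1:
Step 1: cheapest edge leaving the tree is 1–7 (6); add 7.
Step 2: cheapest edge leaving the tree is 2–7 (2); add 2.
Step 3: cheapest edge leaving the tree is 2–4 (1); add 4.
Step 4: cheapest edge leaving the tree is 4–5 (4); add 5.
Step 5: cheapest edge leaving the tree is 3–7 (6); add 3.
Step 6: cheapest edge leaving the tree is 1–6 (9); add 6.
The 5th edge added is 3–7.

3-7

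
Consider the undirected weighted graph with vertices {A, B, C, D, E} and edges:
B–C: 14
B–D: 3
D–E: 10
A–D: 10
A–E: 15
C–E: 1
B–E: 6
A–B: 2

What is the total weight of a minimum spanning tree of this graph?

12

Kruskal: consider edges lightest-first.
C–E (1): add. Components now {A} {B} {C,E} {D}
A–B (2): add. Components now {A,B} {C,E} {D}
B–D (3): add. Components now {A,B,D} {C,E}
B–E (6): add. Components now {A,B,C,D,E}
MST edges: C–E, A–B, B–D, B–E; total weight 1+2+3+6 = 12.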